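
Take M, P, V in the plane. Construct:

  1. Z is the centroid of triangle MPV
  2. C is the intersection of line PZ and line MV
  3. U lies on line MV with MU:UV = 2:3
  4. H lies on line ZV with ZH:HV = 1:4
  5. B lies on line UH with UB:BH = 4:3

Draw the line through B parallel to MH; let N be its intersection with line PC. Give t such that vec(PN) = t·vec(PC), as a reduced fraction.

Choose coordinates M = (0, 0), P = (1, 0), V = (0, 1).
1. Z is the centroid of triangle MPV ⇒ Z = (1/3, 1/3)
2. C is the intersection of line PZ and line MV ⇒ C = (0, 1/2)
3. U lies on line MV with MU:UV = 2:3 ⇒ U = (0, 2/5)
4. H lies on line ZV with ZH:HV = 1:4 ⇒ H = (4/15, 7/15)
5. B lies on line UH with UB:BH = 4:3 ⇒ B = (16/105, 46/105)
through B parallel to MH: direction (4/15, 7/15); meets PC at N = (46/315, 269/630)
N = P + t·(C−P) with t = 269/315

t = 269/315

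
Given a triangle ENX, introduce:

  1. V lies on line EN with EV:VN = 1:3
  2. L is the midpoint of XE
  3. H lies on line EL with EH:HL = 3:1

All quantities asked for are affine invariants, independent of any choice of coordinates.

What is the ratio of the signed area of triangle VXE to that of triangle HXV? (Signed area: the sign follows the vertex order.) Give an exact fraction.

[VXE]:[HXV] = -8/5

Work in coordinates with E = (0, 0), N = (1, 0), X = (0, 1).
1. V lies on line EN with EV:VN = 1:3 ⇒ V = (1/4, 0)
2. L is the midpoint of XE ⇒ L = (0, 1/2)
3. H lies on line EL with EH:HL = 3:1 ⇒ H = (0, 3/8)
2·[VXE] = 1/4, 2·[HXV] = -5/32
[VXE]:[HXV] = 1/4:-5/32 = -8/5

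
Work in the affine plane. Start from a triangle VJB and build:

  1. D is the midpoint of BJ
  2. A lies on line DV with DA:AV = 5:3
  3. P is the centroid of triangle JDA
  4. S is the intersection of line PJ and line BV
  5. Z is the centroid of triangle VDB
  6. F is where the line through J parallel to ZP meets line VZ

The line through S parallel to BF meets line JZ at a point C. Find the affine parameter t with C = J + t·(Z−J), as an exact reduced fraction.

t = 254/203

Choose coordinates V = (0, 0), J = (1, 0), B = (0, 1).
1. D is the midpoint of BJ ⇒ D = (1/2, 1/2)
2. A lies on line DV with DA:AV = 5:3 ⇒ A = (3/16, 3/16)
3. P is the centroid of triangle JDA ⇒ P = (9/16, 11/48)
4. S is the intersection of line PJ and line BV ⇒ S = (0, 11/21)
5. Z is the centroid of triangle VDB ⇒ Z = (1/6, 1/2)
6. F is where the line through J parallel to ZP meets line VZ ⇒ F = (13/70, 39/70)
through S parallel to BF: direction (13/70, -31/70); meets JZ at C = (-26/609, 127/203)
C = J + t·(Z−J) with t = 254/203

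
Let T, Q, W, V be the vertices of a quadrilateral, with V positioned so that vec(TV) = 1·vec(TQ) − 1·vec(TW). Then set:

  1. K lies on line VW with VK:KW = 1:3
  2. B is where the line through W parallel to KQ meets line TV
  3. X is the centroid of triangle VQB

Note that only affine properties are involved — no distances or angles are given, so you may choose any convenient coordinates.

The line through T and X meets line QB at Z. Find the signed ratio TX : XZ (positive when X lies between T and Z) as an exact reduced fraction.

TX:XZ = -1/4

Work in coordinates with T = (0, 0), Q = (1, 0), W = (0, 1), V = (1, -1).
1. K lies on line VW with VK:KW = 1:3 ⇒ K = (3/4, -1/2)
2. B is where the line through W parallel to KQ meets line TV ⇒ B = (-1/3, 1/3)
3. X is the centroid of triangle VQB ⇒ X = (5/9, -2/9)
line TX meets QB at Z = (-5/3, 2/3)
X = T + t·(Z−T) with t = -1/3, so TX:XZ = -1/3:4/3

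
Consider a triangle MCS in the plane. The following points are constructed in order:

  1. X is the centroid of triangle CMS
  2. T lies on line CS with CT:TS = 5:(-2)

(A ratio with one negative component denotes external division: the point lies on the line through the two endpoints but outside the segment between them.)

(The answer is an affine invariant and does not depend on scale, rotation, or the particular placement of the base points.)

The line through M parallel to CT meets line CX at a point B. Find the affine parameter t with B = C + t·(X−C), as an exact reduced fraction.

Choose coordinates M = (0, 0), C = (1, 0), S = (0, 1).
1. X is the centroid of triangle CMS ⇒ X = (1/3, 1/3)
2. T lies on line CS with CT:TS = 5:(-2) ⇒ T = (-2/3, 5/3)
through M parallel to CT: direction (-5/3, 5/3); meets CX at B = (-1, 1)
B = C + t·(X−C) with t = 3

t = 3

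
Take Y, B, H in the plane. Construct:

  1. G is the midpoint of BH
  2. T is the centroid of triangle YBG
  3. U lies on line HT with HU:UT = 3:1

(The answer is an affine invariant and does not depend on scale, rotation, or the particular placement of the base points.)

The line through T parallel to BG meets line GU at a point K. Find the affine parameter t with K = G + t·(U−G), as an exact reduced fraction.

t = 4/3

Set Y = (0, 0), B = (1, 0), H = (0, 1); any affine frame gives the same invariant.
1. G is the midpoint of BH ⇒ G = (1/2, 1/2)
2. T is the centroid of triangle YBG ⇒ T = (1/2, 1/6)
3. U lies on line HT with HU:UT = 3:1 ⇒ U = (3/8, 3/8)
through T parallel to BG: direction (-1/2, 1/2); meets GU at K = (1/3, 1/3)
K = G + t·(U−G) with t = 4/3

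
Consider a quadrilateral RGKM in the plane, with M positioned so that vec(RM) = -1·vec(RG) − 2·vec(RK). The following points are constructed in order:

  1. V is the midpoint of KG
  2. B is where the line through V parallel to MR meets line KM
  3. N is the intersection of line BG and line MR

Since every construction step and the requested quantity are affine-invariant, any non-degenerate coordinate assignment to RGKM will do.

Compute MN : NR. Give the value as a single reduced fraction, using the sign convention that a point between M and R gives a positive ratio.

Work in coordinates with R = (0, 0), G = (1, 0), K = (0, 1), M = (-1, -2).
1. V is the midpoint of KG ⇒ V = (1/2, 1/2)
2. B is where the line through V parallel to MR meets line KM ⇒ B = (-3/2, -7/2)
3. N is the intersection of line BG and line MR ⇒ N = (-7/3, -14/3)
N = M + t·(R−M) with t = -4/3, so MN:NR = t:(1−t) = -4/3:7/3

MN:NR = -4/7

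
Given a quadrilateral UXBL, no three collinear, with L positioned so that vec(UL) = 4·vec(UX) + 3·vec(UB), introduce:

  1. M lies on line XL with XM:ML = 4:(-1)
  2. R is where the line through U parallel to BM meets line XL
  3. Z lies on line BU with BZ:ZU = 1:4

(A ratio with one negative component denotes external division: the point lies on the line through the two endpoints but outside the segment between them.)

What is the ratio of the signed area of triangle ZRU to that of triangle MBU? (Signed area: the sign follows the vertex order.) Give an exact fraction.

[ZRU]:[MBU] = -2/5

Set U = (0, 0), X = (1, 0), B = (0, 1), L = (4, 3); any affine frame gives the same invariant.
1. M lies on line XL with XM:ML = 4:(-1) ⇒ M = (5, 4)
2. R is where the line through U parallel to BM meets line XL ⇒ R = (5/2, 3/2)
3. Z lies on line BU with BZ:ZU = 1:4 ⇒ Z = (0, 4/5)
2·[ZRU] = -2, 2·[MBU] = 5
[ZRU]:[MBU] = -2:5 = -2/5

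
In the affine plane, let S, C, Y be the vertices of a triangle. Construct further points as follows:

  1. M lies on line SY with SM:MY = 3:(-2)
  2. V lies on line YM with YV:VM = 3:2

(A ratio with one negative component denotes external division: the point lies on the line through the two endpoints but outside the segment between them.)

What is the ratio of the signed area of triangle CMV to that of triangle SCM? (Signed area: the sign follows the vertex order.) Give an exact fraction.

[CMV]:[SCM] = 4/15

Set S = (0, 0), C = (1, 0), Y = (0, 1); any affine frame gives the same invariant.
1. M lies on line SY with SM:MY = 3:(-2) ⇒ M = (0, 3)
2. V lies on line YM with YV:VM = 3:2 ⇒ V = (0, 11/5)
2·[CMV] = 4/5, 2·[SCM] = 3
[CMV]:[SCM] = 4/5:3 = 4/15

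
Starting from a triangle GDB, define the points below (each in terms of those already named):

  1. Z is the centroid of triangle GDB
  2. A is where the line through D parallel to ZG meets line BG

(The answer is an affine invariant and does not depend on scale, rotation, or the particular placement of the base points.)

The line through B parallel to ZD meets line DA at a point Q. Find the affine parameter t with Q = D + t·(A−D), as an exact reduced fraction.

Set G = (0, 0), D = (1, 0), B = (0, 1); any affine frame gives the same invariant.
1. Z is the centroid of triangle GDB ⇒ Z = (1/3, 1/3)
2. A is where the line through D parallel to ZG meets line BG ⇒ A = (0, -1)
through B parallel to ZD: direction (2/3, -1/3); meets DA at Q = (4/3, 1/3)
Q = D + t·(A−D) with t = -1/3

t = -1/3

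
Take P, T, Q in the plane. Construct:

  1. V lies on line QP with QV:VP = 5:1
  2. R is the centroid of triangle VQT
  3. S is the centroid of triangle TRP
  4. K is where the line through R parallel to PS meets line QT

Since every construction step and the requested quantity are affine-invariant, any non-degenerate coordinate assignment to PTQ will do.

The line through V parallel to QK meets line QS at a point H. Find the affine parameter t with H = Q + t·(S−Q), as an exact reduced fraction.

t = 45/23

Choose coordinates P = (0, 0), T = (1, 0), Q = (0, 1).
1. V lies on line QP with QV:VP = 5:1 ⇒ V = (0, 1/6)
2. R is the centroid of triangle VQT ⇒ R = (1/3, 7/18)
3. S is the centroid of triangle TRP ⇒ S = (4/9, 7/54)
4. K is where the line through R parallel to PS meets line QT ⇒ K = (17/31, 14/31)
through V parallel to QK: direction (17/31, -17/31); meets QS at H = (20/23, -97/138)
H = Q + t·(S−Q) with t = 45/23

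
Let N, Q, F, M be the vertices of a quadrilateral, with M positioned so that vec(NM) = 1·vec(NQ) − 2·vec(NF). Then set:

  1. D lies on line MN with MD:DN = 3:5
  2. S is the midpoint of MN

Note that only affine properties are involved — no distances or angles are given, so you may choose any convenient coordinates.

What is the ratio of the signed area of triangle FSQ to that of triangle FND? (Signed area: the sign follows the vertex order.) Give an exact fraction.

Set N = (0, 0), Q = (1, 0), F = (0, 1), M = (1, -2); any affine frame gives the same invariant.
1. D lies on line MN with MD:DN = 3:5 ⇒ D = (5/8, -5/4)
2. S is the midpoint of MN ⇒ S = (1/2, -1)
2·[FSQ] = 3/2, 2·[FND] = 5/8
[FSQ]:[FND] = 3/2:5/8 = 12/5

[FSQ]:[FND] = 12/5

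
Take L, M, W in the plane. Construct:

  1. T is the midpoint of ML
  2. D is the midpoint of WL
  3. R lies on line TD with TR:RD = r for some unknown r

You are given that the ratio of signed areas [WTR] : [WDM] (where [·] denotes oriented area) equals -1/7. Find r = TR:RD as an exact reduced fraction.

r = 2/5

Choose coordinates L = (0, 0), M = (1, 0), W = (0, 1).
1. T is the midpoint of ML ⇒ T = (1/2, 0)
2. D is the midpoint of WL ⇒ D = (0, 1/2)
3. With TR:RD = r, write λ = r/(r+1) so R = T + λ·(D−T); R is affine-linear in λ
Every point depending on R is an affine combination of R and λ-independent points, so each such coordinate is linear in λ; the λ² term in each signed area is a multiple of (D−T)×(D−T) = 0, so 2·[WTR] and 2·[WDM] are each linear in λ. Evaluating at λ=0 and λ=1:
  2·[WTR] = -1/4·λ,   2·[WDM] = 1/2
So [WTR]:[WDM] = (-1/4·λ) / (1/2). Setting this equal to -1/7:
  -1/4·λ = -1/7·(1/2)  ⇒  λ = 2/7
Then r = λ/(1−λ) = (2/7)/(5/7) = 2/5. Check: with r = 2/5, R = (5/14, 1/7) and [WTR]:[WDM] = -1/7 as required.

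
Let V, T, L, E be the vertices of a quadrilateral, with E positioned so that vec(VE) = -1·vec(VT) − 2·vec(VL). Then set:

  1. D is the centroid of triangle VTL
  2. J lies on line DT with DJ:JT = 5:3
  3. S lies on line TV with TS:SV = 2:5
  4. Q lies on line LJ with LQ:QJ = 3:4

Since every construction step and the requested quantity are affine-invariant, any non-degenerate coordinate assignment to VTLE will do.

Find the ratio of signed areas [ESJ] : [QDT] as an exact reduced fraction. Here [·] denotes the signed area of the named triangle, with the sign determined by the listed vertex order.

[ESJ]:[QDT] = 3/4

Set V = (0, 0), T = (1, 0), L = (0, 1), E = (-1, -2); any affine frame gives the same invariant.
1. D is the centroid of triangle VTL ⇒ D = (1/3, 1/3)
2. J lies on line DT with DJ:JT = 5:3 ⇒ J = (3/4, 1/8)
3. S lies on line TV with TS:SV = 2:5 ⇒ S = (5/7, 0)
4. Q lies on line LJ with LQ:QJ = 3:4 ⇒ Q = (9/28, 5/8)
2·[ESJ] = 1/7, 2·[QDT] = 4/21
[ESJ]:[QDT] = 1/7:4/21 = 3/4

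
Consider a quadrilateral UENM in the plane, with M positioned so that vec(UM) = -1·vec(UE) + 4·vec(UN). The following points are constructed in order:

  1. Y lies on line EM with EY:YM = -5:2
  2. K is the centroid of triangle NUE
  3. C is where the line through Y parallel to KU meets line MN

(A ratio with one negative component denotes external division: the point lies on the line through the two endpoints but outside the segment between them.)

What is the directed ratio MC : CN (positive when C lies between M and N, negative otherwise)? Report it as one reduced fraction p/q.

Choose coordinates U = (0, 0), E = (1, 0), N = (0, 1), M = (-1, 4).
1. Y lies on line EM with EY:YM = -5:2 ⇒ Y = (-7/3, 20/3)
2. K is the centroid of triangle NUE ⇒ K = (1/3, 1/3)
3. C is where the line through Y parallel to KU meets line MN ⇒ C = (-2, 7)
C = M + t·(N−M) with t = -1, so MC:CN = t:(1−t) = -1:2

MC:CN = -1/2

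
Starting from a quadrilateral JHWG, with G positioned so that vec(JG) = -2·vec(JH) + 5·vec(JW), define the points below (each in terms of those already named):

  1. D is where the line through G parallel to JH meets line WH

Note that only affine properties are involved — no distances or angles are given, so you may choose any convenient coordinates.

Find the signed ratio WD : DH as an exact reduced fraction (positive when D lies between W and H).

Work in coordinates with J = (0, 0), H = (1, 0), W = (0, 1), G = (-2, 5).
1. D is where the line through G parallel to JH meets line WH ⇒ D = (-4, 5)
D = W + t·(H−W) with t = -4, so WD:DH = t:(1−t) = -4:5

WD:DH = -4/5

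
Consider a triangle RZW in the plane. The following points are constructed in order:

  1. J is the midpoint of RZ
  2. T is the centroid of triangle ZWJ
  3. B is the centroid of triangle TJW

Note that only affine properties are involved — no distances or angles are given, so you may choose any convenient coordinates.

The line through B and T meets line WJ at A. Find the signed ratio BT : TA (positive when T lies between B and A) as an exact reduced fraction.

Choose coordinates R = (0, 0), Z = (1, 0), W = (0, 1).
1. J is the midpoint of RZ ⇒ J = (1/2, 0)
2. T is the centroid of triangle ZWJ ⇒ T = (1/2, 1/3)
3. B is the centroid of triangle TJW ⇒ B = (1/3, 4/9)
line BT meets WJ at A = (1/4, 1/2)
T = B + t·(A−B) with t = -2, so BT:TA = -2:3

BT:TA = -2/3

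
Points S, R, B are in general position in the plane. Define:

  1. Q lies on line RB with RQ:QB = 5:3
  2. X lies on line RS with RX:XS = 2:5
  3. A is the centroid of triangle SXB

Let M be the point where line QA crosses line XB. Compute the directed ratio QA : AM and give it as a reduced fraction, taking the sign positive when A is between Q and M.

Work in coordinates with S = (0, 0), R = (1, 0), B = (0, 1).
1. Q lies on line RB with RQ:QB = 5:3 ⇒ Q = (3/8, 5/8)
2. X lies on line RS with RX:XS = 2:5 ⇒ X = (5/7, 0)
3. A is the centroid of triangle SXB ⇒ A = (5/21, 1/3)
line QA meets XB at M = (135/406, 31/58)
A = Q + t·(M−Q) with t = 29/9, so QA:AM = 29/9:-20/9

QA:AM = -29/20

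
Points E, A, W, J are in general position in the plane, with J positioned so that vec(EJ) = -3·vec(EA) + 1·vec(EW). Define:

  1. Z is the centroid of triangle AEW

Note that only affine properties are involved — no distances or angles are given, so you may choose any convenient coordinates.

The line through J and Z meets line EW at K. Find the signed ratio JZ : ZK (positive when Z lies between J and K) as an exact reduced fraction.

Assign E = (0, 0), A = (1, 0), W = (0, 1), J = (-3, 1) — the answer is frame-independent, so this choice is without loss of generality.
1. Z is the centroid of triangle AEW ⇒ Z = (1/3, 1/3)
line JZ meets EW at K = (0, 2/5)
Z = J + t·(K−J) with t = 10/9, so JZ:ZK = 10/9:-1/9

JZ:ZK = -10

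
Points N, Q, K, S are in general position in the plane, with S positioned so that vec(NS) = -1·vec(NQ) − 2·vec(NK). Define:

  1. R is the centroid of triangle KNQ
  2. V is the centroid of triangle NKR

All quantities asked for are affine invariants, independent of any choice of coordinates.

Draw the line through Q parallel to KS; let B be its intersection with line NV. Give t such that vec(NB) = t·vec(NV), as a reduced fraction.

Choose coordinates N = (0, 0), Q = (1, 0), K = (0, 1), S = (-1, -2).
1. R is the centroid of triangle KNQ ⇒ R = (1/3, 1/3)
2. V is the centroid of triangle NKR ⇒ V = (1/9, 4/9)
through Q parallel to KS: direction (-1, -3); meets NV at B = (-3, -12)
B = N + t·(V−N) with t = -27

t = -27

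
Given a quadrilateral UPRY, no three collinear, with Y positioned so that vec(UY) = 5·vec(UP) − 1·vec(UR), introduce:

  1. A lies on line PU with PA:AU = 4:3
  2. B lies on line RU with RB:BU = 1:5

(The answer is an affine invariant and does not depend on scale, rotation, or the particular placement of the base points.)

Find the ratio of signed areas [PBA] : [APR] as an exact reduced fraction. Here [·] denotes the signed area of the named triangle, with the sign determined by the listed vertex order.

[PBA]:[APR] = 5/6

Choose coordinates U = (0, 0), P = (1, 0), R = (0, 1), Y = (5, -1).
1. A lies on line PU with PA:AU = 4:3 ⇒ A = (3/7, 0)
2. B lies on line RU with RB:BU = 1:5 ⇒ B = (0, 5/6)
2·[PBA] = 10/21, 2·[APR] = 4/7
[PBA]:[APR] = 10/21:4/7 = 5/6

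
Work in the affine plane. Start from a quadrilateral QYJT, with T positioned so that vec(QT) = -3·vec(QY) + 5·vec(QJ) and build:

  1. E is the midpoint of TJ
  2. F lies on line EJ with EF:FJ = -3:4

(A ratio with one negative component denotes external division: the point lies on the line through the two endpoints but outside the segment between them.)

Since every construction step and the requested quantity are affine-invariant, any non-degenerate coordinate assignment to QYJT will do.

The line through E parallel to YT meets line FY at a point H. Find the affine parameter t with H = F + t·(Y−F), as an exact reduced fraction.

t = 3/2

Work in coordinates with Q = (0, 0), Y = (1, 0), J = (0, 1), T = (-3, 5).
1. E is the midpoint of TJ ⇒ E = (-3/2, 3)
2. F lies on line EJ with EF:FJ = -3:4 ⇒ F = (-6, 9)
through E parallel to YT: direction (-4, 5); meets FY at H = (9/2, -9/2)
H = F + t·(Y−F) with t = 3/2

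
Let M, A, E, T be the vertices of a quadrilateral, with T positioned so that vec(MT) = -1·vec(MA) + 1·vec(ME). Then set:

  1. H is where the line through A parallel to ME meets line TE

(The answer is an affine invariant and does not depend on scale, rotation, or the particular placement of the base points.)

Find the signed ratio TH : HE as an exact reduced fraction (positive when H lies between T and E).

TH:HE = -2

Choose coordinates M = (0, 0), A = (1, 0), E = (0, 1), T = (-1, 1).
1. H is where the line through A parallel to ME meets line TE ⇒ H = (1, 1)
H = T + t·(E−T) with t = 2, so TH:HE = t:(1−t) = 2:-1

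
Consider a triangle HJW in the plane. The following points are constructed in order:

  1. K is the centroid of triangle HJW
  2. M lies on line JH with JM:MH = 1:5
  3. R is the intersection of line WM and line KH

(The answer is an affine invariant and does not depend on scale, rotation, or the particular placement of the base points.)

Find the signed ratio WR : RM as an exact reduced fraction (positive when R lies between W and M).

Set H = (0, 0), J = (1, 0), W = (0, 1); any affine frame gives the same invariant.
1. K is the centroid of triangle HJW ⇒ K = (1/3, 1/3)
2. M lies on line JH with JM:MH = 1:5 ⇒ M = (5/6, 0)
3. R is the intersection of line WM and line KH ⇒ R = (5/11, 5/11)
R = W + t·(M−W) with t = 6/11, so WR:RM = t:(1−t) = 6/11:5/11

WR:RM = 6/5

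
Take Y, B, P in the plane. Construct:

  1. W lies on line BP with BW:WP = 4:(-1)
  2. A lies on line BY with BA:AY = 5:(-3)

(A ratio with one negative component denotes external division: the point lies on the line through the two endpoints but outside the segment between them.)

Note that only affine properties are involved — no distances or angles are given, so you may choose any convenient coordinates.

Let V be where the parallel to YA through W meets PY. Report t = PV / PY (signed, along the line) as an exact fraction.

Choose coordinates Y = (0, 0), B = (1, 0), P = (0, 1).
1. W lies on line BP with BW:WP = 4:(-1) ⇒ W = (-1/3, 4/3)
2. A lies on line BY with BA:AY = 5:(-3) ⇒ A = (-3/2, 0)
through W parallel to YA: direction (-3/2, 0); meets PY at V = (0, 4/3)
V = P + t·(Y−P) with t = -1/3

t = -1/3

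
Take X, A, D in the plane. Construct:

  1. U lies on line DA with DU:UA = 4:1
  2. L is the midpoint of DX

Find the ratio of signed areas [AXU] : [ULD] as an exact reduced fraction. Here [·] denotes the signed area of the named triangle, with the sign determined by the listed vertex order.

Choose coordinates X = (0, 0), A = (1, 0), D = (0, 1).
1. U lies on line DA with DU:UA = 4:1 ⇒ U = (4/5, 1/5)
2. L is the midpoint of DX ⇒ L = (0, 1/2)
2·[AXU] = -1/5, 2·[ULD] = -2/5
[AXU]:[ULD] = -1/5:-2/5 = 1/2

[AXU]:[ULD] = 1/2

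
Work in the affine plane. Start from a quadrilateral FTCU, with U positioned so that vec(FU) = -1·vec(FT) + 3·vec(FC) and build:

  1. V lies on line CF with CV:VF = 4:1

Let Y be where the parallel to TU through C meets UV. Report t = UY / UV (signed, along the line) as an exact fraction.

Choose coordinates F = (0, 0), T = (1, 0), C = (0, 1), U = (-1, 3).
1. V lies on line CF with CV:VF = 4:1 ⇒ V = (0, 1/5)
through C parallel to TU: direction (-2, 3); meets UV at Y = (-8/13, 25/13)
Y = U + t·(V−U) with t = 5/13

t = 5/13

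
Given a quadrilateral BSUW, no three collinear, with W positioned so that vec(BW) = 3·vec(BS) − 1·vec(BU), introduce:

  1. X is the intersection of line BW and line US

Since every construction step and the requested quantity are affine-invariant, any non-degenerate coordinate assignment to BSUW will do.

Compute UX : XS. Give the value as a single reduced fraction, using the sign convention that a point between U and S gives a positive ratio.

Choose coordinates B = (0, 0), S = (1, 0), U = (0, 1), W = (3, -1).
1. X is the intersection of line BW and line US ⇒ X = (3/2, -1/2)
X = U + t·(S−U) with t = 3/2, so UX:XS = t:(1−t) = 3/2:-1/2

UX:XS = -3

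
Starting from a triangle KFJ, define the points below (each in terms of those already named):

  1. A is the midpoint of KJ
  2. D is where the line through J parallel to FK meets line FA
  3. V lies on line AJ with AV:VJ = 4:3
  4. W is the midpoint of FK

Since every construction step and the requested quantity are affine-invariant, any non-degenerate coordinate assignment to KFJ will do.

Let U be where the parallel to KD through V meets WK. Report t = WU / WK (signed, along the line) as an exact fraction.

t = -4/7

Choose coordinates K = (0, 0), F = (1, 0), J = (0, 1).
1. A is the midpoint of KJ ⇒ A = (0, 1/2)
2. D is where the line through J parallel to FK meets line FA ⇒ D = (-1, 1)
3. V lies on line AJ with AV:VJ = 4:3 ⇒ V = (0, 11/14)
4. W is the midpoint of FK ⇒ W = (1/2, 0)
through V parallel to KD: direction (-1, 1); meets WK at U = (11/14, 0)
U = W + t·(K−W) with t = -4/7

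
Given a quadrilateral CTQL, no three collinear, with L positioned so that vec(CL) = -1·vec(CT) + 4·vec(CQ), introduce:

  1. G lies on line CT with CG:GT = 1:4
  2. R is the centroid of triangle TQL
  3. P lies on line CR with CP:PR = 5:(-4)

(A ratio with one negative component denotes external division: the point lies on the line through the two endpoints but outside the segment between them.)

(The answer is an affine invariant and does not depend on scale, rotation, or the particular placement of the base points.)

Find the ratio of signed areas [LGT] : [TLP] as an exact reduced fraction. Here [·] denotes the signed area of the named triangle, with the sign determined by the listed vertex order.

Choose coordinates C = (0, 0), T = (1, 0), Q = (0, 1), L = (-1, 4).
1. G lies on line CT with CG:GT = 1:4 ⇒ G = (1/5, 0)
2. R is the centroid of triangle TQL ⇒ R = (0, 5/3)
3. P lies on line CR with CP:PR = 5:(-4) ⇒ P = (0, 25/3)
2·[LGT] = 16/5, 2·[TLP] = -38/3
[LGT]:[TLP] = 16/5:-38/3 = -24/95

[LGT]:[TLP] = -24/95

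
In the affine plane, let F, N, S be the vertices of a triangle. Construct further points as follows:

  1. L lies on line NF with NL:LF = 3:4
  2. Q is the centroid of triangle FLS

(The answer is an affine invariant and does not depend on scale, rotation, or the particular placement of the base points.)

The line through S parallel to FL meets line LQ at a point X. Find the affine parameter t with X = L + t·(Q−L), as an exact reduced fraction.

Work in coordinates with F = (0, 0), N = (1, 0), S = (0, 1).
1. L lies on line NF with NL:LF = 3:4 ⇒ L = (4/7, 0)
2. Q is the centroid of triangle FLS ⇒ Q = (4/21, 1/3)
through S parallel to FL: direction (4/7, 0); meets LQ at X = (-4/7, 1)
X = L + t·(Q−L) with t = 3

t = 3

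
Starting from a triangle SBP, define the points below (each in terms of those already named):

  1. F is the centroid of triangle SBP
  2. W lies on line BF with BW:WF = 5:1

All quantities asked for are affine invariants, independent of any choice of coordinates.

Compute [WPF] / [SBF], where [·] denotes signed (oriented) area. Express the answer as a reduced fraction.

[WPF]:[SBF] = 1/6

Set S = (0, 0), B = (1, 0), P = (0, 1); any affine frame gives the same invariant.
1. F is the centroid of triangle SBP ⇒ F = (1/3, 1/3)
2. W lies on line BF with BW:WF = 5:1 ⇒ W = (4/9, 5/18)
2·[WPF] = 1/18, 2·[SBF] = 1/3
[WPF]:[SBF] = 1/18:1/3 = 1/6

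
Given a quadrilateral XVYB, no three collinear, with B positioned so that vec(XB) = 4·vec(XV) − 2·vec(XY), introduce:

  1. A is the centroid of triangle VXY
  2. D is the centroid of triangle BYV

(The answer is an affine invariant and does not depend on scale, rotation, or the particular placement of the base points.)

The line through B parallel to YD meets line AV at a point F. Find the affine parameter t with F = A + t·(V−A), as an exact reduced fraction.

Choose coordinates X = (0, 0), V = (1, 0), Y = (0, 1), B = (4, -2).
1. A is the centroid of triangle VXY ⇒ A = (1/3, 1/3)
2. D is the centroid of triangle BYV ⇒ D = (5/3, -1/3)
through B parallel to YD: direction (5/3, -4/3); meets AV at F = (7/3, -2/3)
F = A + t·(V−A) with t = 3

t = 3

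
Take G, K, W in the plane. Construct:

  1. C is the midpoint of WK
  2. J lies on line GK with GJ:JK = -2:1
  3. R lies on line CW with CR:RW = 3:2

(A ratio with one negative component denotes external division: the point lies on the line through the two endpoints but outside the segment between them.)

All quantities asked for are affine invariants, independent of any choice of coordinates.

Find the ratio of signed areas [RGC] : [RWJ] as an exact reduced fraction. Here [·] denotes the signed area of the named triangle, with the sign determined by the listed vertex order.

[RGC]:[RWJ] = -3/2

Choose coordinates G = (0, 0), K = (1, 0), W = (0, 1).
1. C is the midpoint of WK ⇒ C = (1/2, 1/2)
2. J lies on line GK with GJ:JK = -2:1 ⇒ J = (2, 0)
3. R lies on line CW with CR:RW = 3:2 ⇒ R = (1/5, 4/5)
2·[RGC] = 3/10, 2·[RWJ] = -1/5
[RGC]:[RWJ] = 3/10:-1/5 = -3/2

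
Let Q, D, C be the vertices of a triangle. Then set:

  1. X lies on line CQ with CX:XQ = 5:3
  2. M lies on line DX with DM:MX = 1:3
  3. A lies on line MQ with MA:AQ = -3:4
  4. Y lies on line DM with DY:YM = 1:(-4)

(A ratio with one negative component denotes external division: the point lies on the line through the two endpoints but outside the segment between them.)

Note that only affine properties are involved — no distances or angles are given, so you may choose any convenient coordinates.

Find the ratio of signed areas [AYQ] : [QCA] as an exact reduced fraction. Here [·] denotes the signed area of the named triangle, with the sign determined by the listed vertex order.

[AYQ]:[QCA] = 1/6

Work in coordinates with Q = (0, 0), D = (1, 0), C = (0, 1).
1. X lies on line CQ with CX:XQ = 5:3 ⇒ X = (0, 3/8)
2. M lies on line DX with DM:MX = 1:3 ⇒ M = (3/4, 3/32)
3. A lies on line MQ with MA:AQ = -3:4 ⇒ A = (3, 3/8)
4. Y lies on line DM with DY:YM = 1:(-4) ⇒ Y = (13/12, -1/32)
2·[AYQ] = -1/2, 2·[QCA] = -3
[AYQ]:[QCA] = -1/2:-3 = 1/6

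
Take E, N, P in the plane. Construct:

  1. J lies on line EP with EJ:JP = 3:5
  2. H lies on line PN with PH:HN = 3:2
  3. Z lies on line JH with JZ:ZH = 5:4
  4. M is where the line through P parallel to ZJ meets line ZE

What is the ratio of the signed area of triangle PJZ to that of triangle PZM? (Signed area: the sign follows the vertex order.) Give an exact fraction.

[PJZ]:[PZM] = 3/8

Choose coordinates E = (0, 0), N = (1, 0), P = (0, 1).
1. J lies on line EP with EJ:JP = 3:5 ⇒ J = (0, 3/8)
2. H lies on line PN with PH:HN = 3:2 ⇒ H = (3/5, 2/5)
3. Z lies on line JH with JZ:ZH = 5:4 ⇒ Z = (1/3, 7/18)
4. M is where the line through P parallel to ZJ meets line ZE ⇒ M = (8/9, 28/27)
2·[PJZ] = 5/24, 2·[PZM] = 5/9
[PJZ]:[PZM] = 5/24:5/9 = 3/8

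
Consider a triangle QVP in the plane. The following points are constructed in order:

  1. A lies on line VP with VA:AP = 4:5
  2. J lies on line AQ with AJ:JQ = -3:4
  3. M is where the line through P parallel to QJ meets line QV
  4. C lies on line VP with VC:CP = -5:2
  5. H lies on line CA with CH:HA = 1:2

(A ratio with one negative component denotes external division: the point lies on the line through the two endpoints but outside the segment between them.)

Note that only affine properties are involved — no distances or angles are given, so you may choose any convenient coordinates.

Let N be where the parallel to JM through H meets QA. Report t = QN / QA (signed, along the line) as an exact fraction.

Assign Q = (0, 0), V = (1, 0), P = (0, 1) — the answer is frame-independent, so this choice is without loss of generality.
1. A lies on line VP with VA:AP = 4:5 ⇒ A = (5/9, 4/9)
2. J lies on line AQ with AJ:JQ = -3:4 ⇒ J = (20/9, 16/9)
3. M is where the line through P parallel to QJ meets line QV ⇒ M = (-5/4, 0)
4. C lies on line VP with VC:CP = -5:2 ⇒ C = (-2/3, 5/3)
5. H lies on line CA with CH:HA = 1:2 ⇒ H = (-7/27, 34/27)
through H parallel to JM: direction (-125/36, -16/9); meets QA at N = (29/6, 58/15)
N = Q + t·(A−Q) with t = 87/10

t = 87/10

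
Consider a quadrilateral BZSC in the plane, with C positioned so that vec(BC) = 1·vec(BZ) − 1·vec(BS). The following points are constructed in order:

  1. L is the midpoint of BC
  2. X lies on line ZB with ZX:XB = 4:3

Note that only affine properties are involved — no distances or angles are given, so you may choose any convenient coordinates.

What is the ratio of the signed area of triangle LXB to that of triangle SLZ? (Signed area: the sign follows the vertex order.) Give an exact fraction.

Work in coordinates with B = (0, 0), Z = (1, 0), S = (0, 1), C = (1, -1).
1. L is the midpoint of BC ⇒ L = (1/2, -1/2)
2. X lies on line ZB with ZX:XB = 4:3 ⇒ X = (3/7, 0)
2·[LXB] = 3/14, 2·[SLZ] = 1
[LXB]:[SLZ] = 3/14:1 = 3/14

[LXB]:[SLZ] = 3/14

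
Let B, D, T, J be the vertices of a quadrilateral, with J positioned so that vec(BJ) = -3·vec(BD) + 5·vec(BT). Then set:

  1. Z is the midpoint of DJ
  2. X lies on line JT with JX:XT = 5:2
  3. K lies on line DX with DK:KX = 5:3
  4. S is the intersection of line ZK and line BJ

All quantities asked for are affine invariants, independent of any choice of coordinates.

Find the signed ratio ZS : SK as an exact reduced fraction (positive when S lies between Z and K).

ZS:SK = -7/9

Work in coordinates with B = (0, 0), D = (1, 0), T = (0, 1), J = (-3, 5).
1. Z is the midpoint of DJ ⇒ Z = (-1, 5/2)
2. X lies on line JT with JX:XT = 5:2 ⇒ X = (-6/7, 15/7)
3. K lies on line DX with DK:KX = 5:3 ⇒ K = (-9/56, 75/56)
4. S is the intersection of line ZK and line BJ ⇒ S = (-63/16, 105/16)
S = Z + t·(K−Z) with t = -7/2, so ZS:SK = t:(1−t) = -7/2:9/2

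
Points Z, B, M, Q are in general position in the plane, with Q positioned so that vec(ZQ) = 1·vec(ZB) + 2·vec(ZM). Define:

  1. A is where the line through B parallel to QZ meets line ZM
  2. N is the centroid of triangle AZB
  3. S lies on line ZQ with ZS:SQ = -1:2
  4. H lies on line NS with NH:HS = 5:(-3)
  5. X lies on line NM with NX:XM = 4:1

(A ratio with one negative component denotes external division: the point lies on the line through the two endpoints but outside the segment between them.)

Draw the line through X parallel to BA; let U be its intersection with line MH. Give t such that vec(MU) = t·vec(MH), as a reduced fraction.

Work in coordinates with Z = (0, 0), B = (1, 0), M = (0, 1), Q = (1, 2).
1. A is where the line through B parallel to QZ meets line ZM ⇒ A = (0, -2)
2. N is the centroid of triangle AZB ⇒ N = (1/3, -2/3)
3. S lies on line ZQ with ZS:SQ = -1:2 ⇒ S = (-1, -2)
4. H lies on line NS with NH:HS = 5:(-3) ⇒ H = (-3, -4)
5. X lies on line NM with NX:XM = 4:1 ⇒ X = (1/15, 2/3)
through X parallel to BA: direction (-1, -2); meets MH at U = (7/5, 10/3)
U = M + t·(H−M) with t = -7/15

t = -7/15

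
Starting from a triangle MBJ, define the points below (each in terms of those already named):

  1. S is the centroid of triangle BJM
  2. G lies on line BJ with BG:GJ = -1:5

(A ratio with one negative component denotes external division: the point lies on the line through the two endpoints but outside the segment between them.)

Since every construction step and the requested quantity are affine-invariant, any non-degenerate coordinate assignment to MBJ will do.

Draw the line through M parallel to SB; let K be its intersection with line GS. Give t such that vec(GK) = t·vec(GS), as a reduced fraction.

t = -3

Work in coordinates with M = (0, 0), B = (1, 0), J = (0, 1).
1. S is the centroid of triangle BJM ⇒ S = (1/3, 1/3)
2. G lies on line BJ with BG:GJ = -1:5 ⇒ G = (5/4, -1/4)
through M parallel to SB: direction (2/3, -1/3); meets GS at K = (4, -2)
K = G + t·(S−G) with t = -3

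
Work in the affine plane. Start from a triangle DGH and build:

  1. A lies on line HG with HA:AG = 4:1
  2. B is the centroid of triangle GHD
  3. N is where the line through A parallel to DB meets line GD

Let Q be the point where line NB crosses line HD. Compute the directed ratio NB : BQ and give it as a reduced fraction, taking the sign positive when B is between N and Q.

NB:BQ = 4/5

Assign D = (0, 0), G = (1, 0), H = (0, 1) — the answer is frame-independent, so this choice is without loss of generality.
1. A lies on line HG with HA:AG = 4:1 ⇒ A = (4/5, 1/5)
2. B is the centroid of triangle GHD ⇒ B = (1/3, 1/3)
3. N is where the line through A parallel to DB meets line GD ⇒ N = (3/5, 0)
line NB meets HD at Q = (0, 3/4)
B = N + t·(Q−N) with t = 4/9, so NB:BQ = 4/9:5/9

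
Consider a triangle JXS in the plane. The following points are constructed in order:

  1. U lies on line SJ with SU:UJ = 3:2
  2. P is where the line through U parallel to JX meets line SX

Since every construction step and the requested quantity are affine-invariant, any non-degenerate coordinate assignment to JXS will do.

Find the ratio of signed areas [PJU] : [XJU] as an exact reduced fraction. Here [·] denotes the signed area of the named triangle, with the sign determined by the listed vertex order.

Set J = (0, 0), X = (1, 0), S = (0, 1); any affine frame gives the same invariant.
1. U lies on line SJ with SU:UJ = 3:2 ⇒ U = (0, 2/5)
2. P is where the line through U parallel to JX meets line SX ⇒ P = (3/5, 2/5)
2·[PJU] = -6/25, 2·[XJU] = -2/5
[PJU]:[XJU] = -6/25:-2/5 = 3/5

[PJU]:[XJU] = 3/5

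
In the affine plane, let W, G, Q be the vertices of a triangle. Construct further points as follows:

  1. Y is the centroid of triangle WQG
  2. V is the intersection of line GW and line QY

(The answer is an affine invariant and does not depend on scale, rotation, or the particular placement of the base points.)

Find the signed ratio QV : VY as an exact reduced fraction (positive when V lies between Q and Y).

Assign W = (0, 0), G = (1, 0), Q = (0, 1) — the answer is frame-independent, so this choice is without loss of generality.
1. Y is the centroid of triangle WQG ⇒ Y = (1/3, 1/3)
2. V is the intersection of line GW and line QY ⇒ V = (1/2, 0)
V = Q + t·(Y−Q) with t = 3/2, so QV:VY = t:(1−t) = 3/2:-1/2

QV:VY = -3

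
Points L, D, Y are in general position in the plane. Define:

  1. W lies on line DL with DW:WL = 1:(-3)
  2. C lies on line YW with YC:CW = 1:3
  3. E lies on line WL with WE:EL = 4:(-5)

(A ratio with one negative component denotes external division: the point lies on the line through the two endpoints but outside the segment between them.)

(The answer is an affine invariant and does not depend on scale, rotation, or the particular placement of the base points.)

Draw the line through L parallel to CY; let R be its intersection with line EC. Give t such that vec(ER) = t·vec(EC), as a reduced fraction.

t = 5/4

Assign L = (0, 0), D = (1, 0), Y = (0, 1) — the answer is frame-independent, so this choice is without loss of generality.
1. W lies on line DL with DW:WL = 1:(-3) ⇒ W = (3/2, 0)
2. C lies on line YW with YC:CW = 1:3 ⇒ C = (3/8, 3/4)
3. E lies on line WL with WE:EL = 4:(-5) ⇒ E = (15/2, 0)
through L parallel to CY: direction (-3/8, 1/4); meets EC at R = (-45/32, 15/16)
R = E + t·(C−E) with t = 5/4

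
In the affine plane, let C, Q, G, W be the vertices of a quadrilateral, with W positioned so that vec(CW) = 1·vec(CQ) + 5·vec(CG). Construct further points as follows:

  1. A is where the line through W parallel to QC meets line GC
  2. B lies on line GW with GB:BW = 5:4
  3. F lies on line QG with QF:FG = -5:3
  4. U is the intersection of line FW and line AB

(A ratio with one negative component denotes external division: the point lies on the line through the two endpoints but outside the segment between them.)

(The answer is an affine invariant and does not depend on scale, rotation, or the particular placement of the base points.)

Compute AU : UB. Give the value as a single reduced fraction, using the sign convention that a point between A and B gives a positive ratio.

Assign C = (0, 0), Q = (1, 0), G = (0, 1), W = (1, 5) — the answer is frame-independent, so this choice is without loss of generality.
1. A is where the line through W parallel to QC meets line GC ⇒ A = (0, 5)
2. B lies on line GW with GB:BW = 5:4 ⇒ B = (5/9, 29/9)
3. F lies on line QG with QF:FG = -5:3 ⇒ F = (-3/2, 5/2)
4. U is the intersection of line FW and line AB ⇒ U = (5/21, 89/21)
U = A + t·(B−A) with t = 3/7, so AU:UB = t:(1−t) = 3/7:4/7

AU:UB = 3/4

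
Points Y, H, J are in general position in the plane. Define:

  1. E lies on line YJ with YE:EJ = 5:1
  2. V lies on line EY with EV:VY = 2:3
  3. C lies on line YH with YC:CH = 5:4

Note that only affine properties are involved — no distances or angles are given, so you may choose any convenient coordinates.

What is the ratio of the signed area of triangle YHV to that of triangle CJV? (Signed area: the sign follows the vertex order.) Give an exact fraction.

Set Y = (0, 0), H = (1, 0), J = (0, 1); any affine frame gives the same invariant.
1. E lies on line YJ with YE:EJ = 5:1 ⇒ E = (0, 5/6)
2. V lies on line EY with EV:VY = 2:3 ⇒ V = (0, 1/2)
3. C lies on line YH with YC:CH = 5:4 ⇒ C = (5/9, 0)
2·[YHV] = 1/2, 2·[CJV] = 5/18
[YHV]:[CJV] = 1/2:5/18 = 9/5

[YHV]:[CJV] = 9/5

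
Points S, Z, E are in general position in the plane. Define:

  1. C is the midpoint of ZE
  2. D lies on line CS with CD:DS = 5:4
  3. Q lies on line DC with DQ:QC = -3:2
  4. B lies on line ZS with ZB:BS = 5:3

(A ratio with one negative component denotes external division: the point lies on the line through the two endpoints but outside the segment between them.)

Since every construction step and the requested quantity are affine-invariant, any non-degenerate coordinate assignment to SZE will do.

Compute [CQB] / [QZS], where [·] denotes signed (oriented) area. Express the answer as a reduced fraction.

Assign S = (0, 0), Z = (1, 0), E = (0, 1) — the answer is frame-independent, so this choice is without loss of generality.
1. C is the midpoint of ZE ⇒ C = (1/2, 1/2)
2. D lies on line CS with CD:DS = 5:4 ⇒ D = (2/9, 2/9)
3. Q lies on line DC with DQ:QC = -3:2 ⇒ Q = (19/18, 19/18)
4. B lies on line ZS with ZB:BS = 5:3 ⇒ B = (3/8, 0)
2·[CQB] = -5/24, 2·[QZS] = -19/18
[CQB]:[QZS] = -5/24:-19/18 = 15/76

[CQB]:[QZS] = 15/76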